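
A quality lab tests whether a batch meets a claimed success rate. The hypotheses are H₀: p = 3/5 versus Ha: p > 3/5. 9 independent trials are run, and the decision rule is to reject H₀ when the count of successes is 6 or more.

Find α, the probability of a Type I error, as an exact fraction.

α = P(reject H₀ | H₀ true) = P(Y ≥ 6 | p = 3/5), with Y ~ Binomial(9, 3/5).
Summing C(9,j)(3/5)^j(2/5)^{9−j} for j = 6,…,9 gives 942597/1953125.

942597/1953125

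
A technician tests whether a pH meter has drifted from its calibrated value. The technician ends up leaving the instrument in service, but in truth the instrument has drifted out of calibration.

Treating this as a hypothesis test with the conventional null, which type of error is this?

Type II error

The null hypothesis here is that the instrument is correctly calibrated.
'Leaving the instrument in service' corresponds to failing to reject H₀.
H₀ was not rejected but H₀ is false — a Type II error (false negative).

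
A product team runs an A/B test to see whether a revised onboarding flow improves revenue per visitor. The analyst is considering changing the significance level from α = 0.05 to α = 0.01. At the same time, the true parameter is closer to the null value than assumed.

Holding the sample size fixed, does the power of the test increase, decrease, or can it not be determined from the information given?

Lowering α raises the bar for rejection; under Ha, the test now fails to reject on outcomes it previously would have rejected. When the true parameter is near the null value, the test has a harder time distinguishing Ha from H₀. Both changes push β in the same direction.
Since power = 1 − β and β increases, power decreases.

It decreases.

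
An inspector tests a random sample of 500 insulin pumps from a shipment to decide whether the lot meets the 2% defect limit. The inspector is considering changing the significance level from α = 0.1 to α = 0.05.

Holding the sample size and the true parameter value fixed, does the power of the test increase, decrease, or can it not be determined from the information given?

A smaller α moves the rejection region further into the tail. With the alternative true, more outcomes now fall outside the rejection region, so failing to reject becomes more likely.
Since power = 1 − β and β increases, power decreases.

It decreases.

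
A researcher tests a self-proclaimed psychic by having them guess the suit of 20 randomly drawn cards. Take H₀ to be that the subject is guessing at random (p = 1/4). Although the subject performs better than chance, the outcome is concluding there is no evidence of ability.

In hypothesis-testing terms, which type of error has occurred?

'Concluding there is no evidence of ability' corresponds to failing to reject H₀.
H₀ was not rejected but H₀ is false — a Type II error (false negative).

Type II error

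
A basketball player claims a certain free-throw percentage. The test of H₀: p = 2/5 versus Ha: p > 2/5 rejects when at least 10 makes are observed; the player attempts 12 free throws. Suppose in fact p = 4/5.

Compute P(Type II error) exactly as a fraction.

A Type II error is failing to reject when Ha holds: with p = 4/5, β = P(X ≤ 9).
Summing C(12,j)·(4/5)^j·(1/5)^{12-j} for j = 0..9 gives 21565149/48828125.

21565149/48828125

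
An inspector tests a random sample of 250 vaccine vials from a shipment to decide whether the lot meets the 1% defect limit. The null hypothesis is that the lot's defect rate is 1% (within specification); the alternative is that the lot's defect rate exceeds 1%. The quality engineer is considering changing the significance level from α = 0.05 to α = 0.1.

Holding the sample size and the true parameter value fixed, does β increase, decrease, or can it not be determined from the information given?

With a larger α the critical value moves toward the center, so more of the Ha sampling distribution lies in the rejection region.

It decreases.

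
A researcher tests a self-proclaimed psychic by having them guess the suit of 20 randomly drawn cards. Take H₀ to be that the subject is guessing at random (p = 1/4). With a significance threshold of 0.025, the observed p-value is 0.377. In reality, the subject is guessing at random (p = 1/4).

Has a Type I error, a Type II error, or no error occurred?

Since p = 0.377 ≥ α = 0.025, H₀ is not rejected.
H₀ is true (actually the subject is guessing at random (p = 1/4)).
The decision matches the true state — no error.

No error (correct decision).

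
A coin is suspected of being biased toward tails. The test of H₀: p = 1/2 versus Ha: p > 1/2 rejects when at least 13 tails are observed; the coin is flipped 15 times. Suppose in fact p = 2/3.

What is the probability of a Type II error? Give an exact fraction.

A Type II error is failing to reject when Ha holds: with p = 2/3, β = P(K ≤ 12).
Equivalently, β = 1 − P(K ≥ 13) = 13210219/14348907.

13210219/14348907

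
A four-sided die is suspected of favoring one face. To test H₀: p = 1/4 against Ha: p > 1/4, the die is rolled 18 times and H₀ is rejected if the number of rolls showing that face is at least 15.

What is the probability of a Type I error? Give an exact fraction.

2933/8589934592

Under H₀, K ~ Binomial(18, 1/4), and α = P(K ≥ 15).
P(K ≥ 15) = Σ_{j=15}^{18} C(18,j)·(1/4)^j·(3/4)^{18-j} = 2933/8589934592.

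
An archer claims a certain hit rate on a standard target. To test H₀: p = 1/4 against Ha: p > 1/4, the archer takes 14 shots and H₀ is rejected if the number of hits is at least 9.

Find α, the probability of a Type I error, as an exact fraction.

578257/268435456

α = P(reject H₀ | H₀ true) = P(K ≥ 9 | p = 1/4), with K ~ Binomial(14, 1/4).
Summing C(14,j)(1/4)^j(3/4)^{14−j} for j = 9,…,14 gives 578257/268435456.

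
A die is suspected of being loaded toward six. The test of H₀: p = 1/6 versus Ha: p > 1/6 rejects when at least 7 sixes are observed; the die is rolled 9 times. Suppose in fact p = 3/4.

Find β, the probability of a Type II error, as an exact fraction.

13085/32768

Under the alternative p = 3/4, S ~ Binomial(9, 3/4); β is the probability the test does not reject, P(S < 7).
Adding the binomial probabilities P(S=0)+…+P(S=6) at p = 3/4 gives 13085/32768.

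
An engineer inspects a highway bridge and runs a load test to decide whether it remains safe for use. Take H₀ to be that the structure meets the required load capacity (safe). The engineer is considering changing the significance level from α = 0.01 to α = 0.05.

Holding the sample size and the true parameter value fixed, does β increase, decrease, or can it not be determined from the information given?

With a larger α the critical value moves toward the center, so more of the Ha sampling distribution lies in the rejection region.

It decreases.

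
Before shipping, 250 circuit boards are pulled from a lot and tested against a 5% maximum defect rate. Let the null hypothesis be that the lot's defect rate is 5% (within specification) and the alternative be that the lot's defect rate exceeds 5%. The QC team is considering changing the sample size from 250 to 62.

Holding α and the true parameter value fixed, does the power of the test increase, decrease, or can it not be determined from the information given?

It decreases.

With less data the test statistic is noisier; under Ha, more outcomes land inside the acceptance region.
Since power = 1 − β and β increases, power decreases.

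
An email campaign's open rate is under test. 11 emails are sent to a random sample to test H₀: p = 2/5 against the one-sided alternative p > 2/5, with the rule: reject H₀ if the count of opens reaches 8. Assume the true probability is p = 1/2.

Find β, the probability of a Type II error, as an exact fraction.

227/256

β = P(fail to reject H₀ | Ha true) = P(Y ≤ 7 | p = 1/2), Y ~ Binomial(11, 1/2).
Adding the binomial probabilities P(Y=0)+…+P(Y=7) at p = 1/2 gives 227/256.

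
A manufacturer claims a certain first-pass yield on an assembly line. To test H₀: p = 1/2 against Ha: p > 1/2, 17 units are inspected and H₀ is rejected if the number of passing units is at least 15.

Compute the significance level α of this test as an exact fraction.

77/65536

Under H₀, S ~ Binomial(17, 1/2), and α = P(S ≥ 15).
That's C(17,15) + C(17,16) + C(17,17) over 2^17, i.e. (136 + 17 + 1)/131072 = 154/131072 = 77/65536.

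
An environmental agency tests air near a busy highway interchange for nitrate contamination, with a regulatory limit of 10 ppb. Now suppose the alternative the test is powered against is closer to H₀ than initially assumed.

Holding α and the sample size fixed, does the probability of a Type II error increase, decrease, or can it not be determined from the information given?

It increases.

When the true parameter is near the null value, the test has a harder time distinguishing Ha from H₀.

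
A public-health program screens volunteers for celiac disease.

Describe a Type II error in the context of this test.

A Type II error would mean concluding that the patient does not have celiac disease (or at least failing to establish that the patient has celiac disease) when in fact the patient has celiac disease.

With the conventional null hypothesis that the patient does not have celiac disease:
A Type II error is failing to reject H₀ when H₀ is false.
Here that means clearing the patient as negative when actually the patient has celiac disease.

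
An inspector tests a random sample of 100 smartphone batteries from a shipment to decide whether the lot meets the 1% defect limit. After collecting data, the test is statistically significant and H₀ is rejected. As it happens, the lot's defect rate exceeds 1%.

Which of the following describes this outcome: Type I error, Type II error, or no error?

The conventional null hypothesis here is that the lot's defect rate is 1% (within specification).
The test rejected a false H₀ — the decision matches the true state.

No error (correct decision).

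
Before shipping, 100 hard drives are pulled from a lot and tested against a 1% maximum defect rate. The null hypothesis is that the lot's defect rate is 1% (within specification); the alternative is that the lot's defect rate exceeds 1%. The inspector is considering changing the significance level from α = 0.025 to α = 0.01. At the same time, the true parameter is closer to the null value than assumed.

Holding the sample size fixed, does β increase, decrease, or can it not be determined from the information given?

Tightening α shrinks the rejection region. When Ha holds, fewer sample outcomes clear the stricter threshold, so more fall in the acceptance region. A smaller departure from H₀ means the test statistic under Ha is distributed closer to where it would be under H₀; rejection becomes less likely. Both changes push β in the same direction.

It increases.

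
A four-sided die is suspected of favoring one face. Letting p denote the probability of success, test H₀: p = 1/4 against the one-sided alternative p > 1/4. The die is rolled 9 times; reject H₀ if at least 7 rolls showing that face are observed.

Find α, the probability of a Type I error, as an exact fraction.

The Type I error probability is α = P(X ≥ 7) computed under H₀, where X ~ Binomial(9, 1/4).
Adding the binomial terms for j = 7 through 9 with p = 1/4 yields 11/8192.

11/8192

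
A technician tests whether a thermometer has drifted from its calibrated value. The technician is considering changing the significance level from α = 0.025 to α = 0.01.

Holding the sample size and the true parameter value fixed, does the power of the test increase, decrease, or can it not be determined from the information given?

Lowering α raises the bar for rejection; under Ha, the test now fails to reject on outcomes it previously would have rejected.
Since power = 1 − β and β increases, power decreases.

It decreases.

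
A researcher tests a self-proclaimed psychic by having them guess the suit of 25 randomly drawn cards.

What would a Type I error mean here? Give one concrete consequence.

With the conventional null hypothesis that the subject is guessing at random (p = 1/4):
A Type I error is rejecting H₀ when H₀ is true.
Here that means concluding the subject has some ability beyond chance when actually the subject is guessing at random (p = 1/4).

A Type I error would mean concluding that the subject performs better than chance when in fact the subject is guessing at random (p = 1/4). Consequence: a lucky guesser is credited with psychic ability.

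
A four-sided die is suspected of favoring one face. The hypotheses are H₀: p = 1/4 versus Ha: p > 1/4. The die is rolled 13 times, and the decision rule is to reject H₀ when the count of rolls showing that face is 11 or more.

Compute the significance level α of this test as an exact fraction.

371/33554432

The Type I error probability is α = P(X ≥ 11) computed under H₀, where X ~ Binomial(13, 1/4).
P(X ≥ 11) = Σ_{j=11}^{13} C(13,j)·(1/4)^j·(3/4)^{13-j} = 371/33554432.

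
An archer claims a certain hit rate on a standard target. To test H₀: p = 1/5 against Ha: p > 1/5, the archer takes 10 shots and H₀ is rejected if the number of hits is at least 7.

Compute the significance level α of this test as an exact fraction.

α = P(reject H₀ | H₀ true) = P(X ≥ 7 | p = 1/5), with X ~ Binomial(10, 1/5).
P(X ≥ 7) = Σ_{j=7}^{10} C(10,j)·(1/5)^j·(4/5)^{10-j} = 8441/9765625.

8441/9765625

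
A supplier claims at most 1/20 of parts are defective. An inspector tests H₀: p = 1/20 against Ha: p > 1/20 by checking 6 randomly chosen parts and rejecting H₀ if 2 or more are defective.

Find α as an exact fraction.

Under H₀, S ~ Binomial(6, 1/20); the Type I error rate is P(S ≥ 2).
Via the complement, α = 1 − Σ_{j=0}^{1} C(6,j)(1/20)^j(19/20)^{6-j} = 83901/2560000.

83901/2560000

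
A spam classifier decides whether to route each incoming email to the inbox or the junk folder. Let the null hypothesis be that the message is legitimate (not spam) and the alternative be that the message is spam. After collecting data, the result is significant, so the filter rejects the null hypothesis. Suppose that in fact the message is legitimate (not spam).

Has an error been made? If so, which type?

Type I error

H₀ was rejected, but H₀ is actually true.
Rejecting a true null hypothesis is a Type I error (false positive).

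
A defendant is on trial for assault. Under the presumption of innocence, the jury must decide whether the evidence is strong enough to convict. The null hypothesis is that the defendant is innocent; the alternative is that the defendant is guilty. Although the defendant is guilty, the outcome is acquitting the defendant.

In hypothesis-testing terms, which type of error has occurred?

'Acquitting the defendant' corresponds to failing to reject H₀.
H₀ was not rejected but H₀ is false — a Type II error (false negative).

Type II error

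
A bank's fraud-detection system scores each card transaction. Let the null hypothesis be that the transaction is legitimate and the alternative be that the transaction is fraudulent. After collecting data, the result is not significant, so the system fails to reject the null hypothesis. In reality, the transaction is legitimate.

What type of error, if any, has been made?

The test retained a true H₀ — the decision matches the true state.

No error (correct decision).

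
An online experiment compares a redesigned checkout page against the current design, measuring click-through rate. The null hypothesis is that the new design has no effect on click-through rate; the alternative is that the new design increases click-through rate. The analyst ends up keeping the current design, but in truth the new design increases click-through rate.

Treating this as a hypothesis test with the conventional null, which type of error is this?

Type II error

'Keeping the current design' corresponds to failing to reject H₀.
H₀ was not rejected but H₀ is false — a Type II error (false negative).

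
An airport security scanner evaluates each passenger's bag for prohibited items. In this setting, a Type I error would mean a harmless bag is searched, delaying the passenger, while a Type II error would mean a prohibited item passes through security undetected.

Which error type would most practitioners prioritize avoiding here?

The Type II consequence (a prohibited item passes through security undetected) is more severe than the Type I consequence (a harmless bag is searched, delaying the passenger).

Type II error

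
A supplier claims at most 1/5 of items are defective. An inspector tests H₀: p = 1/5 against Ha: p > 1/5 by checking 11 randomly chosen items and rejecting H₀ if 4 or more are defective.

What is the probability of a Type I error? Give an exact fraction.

Under H₀, K ~ Binomial(11, 1/5); the Type I error rate is P(K ≥ 4).
Computing the lower-tail complement: 1 − 65536/78125 = 12589/78125.

12589/78125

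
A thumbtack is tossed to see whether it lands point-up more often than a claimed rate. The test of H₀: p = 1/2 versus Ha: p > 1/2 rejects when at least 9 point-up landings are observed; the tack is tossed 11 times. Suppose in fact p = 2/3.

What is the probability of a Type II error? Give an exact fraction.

A Type II error is failing to reject when Ha holds: with p = 2/3, β = P(K ≤ 8).
Equivalently, β = 1 − P(K ≥ 9) = 1675/2187.

1675/2187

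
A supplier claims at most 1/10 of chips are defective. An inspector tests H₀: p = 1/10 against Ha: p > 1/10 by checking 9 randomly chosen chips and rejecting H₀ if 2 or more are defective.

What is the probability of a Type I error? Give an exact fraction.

112579511/500000000

α = P(reject H₀ | H₀ true) = P(Y ≥ 2 | p = 1/10), Y ~ Binomial(9, 1/10).
α = 1 − P(Y ≤ 1) = 1 − 387420489/500000000 = 112579511/500000000.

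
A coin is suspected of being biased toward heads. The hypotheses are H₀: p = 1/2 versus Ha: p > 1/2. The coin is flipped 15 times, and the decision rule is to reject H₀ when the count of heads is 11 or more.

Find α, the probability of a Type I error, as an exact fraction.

Under H₀, X ~ Binomial(15, 1/2), and α = P(X ≥ 11).
That's C(15,11) + C(15,12) + C(15,13) + C(15,14) + C(15,15) over 2^15, i.e. (1365 + 455 + 105 + 15 + 1)/32768 = 1941/32768.

1941/32768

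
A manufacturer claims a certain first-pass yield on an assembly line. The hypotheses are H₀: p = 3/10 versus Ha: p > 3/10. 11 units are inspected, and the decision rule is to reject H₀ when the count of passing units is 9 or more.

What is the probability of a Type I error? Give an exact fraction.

α = P(reject H₀ | H₀ true) = P(Y ≥ 9 | p = 3/10), with Y ~ Binomial(11, 3/10).
Adding the binomial terms for j = 9 through 11 with p = 3/10 yields 11553921/20000000000.

11553921/20000000000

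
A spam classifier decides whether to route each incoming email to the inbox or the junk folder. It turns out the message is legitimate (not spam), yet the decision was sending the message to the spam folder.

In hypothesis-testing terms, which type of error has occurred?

Type I error

The null hypothesis here is that the message is legitimate (not spam).
'Sending the message to the spam folder' corresponds to rejecting H₀.
H₀ was rejected but H₀ is true — a Type I error (false positive).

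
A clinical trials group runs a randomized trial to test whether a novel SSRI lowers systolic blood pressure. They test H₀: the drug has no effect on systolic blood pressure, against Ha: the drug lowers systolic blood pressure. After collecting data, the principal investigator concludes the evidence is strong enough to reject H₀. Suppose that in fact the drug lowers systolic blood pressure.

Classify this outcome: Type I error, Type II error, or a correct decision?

The test rejected a false H₀ — the decision matches the true state.

Neither — the decision is correct.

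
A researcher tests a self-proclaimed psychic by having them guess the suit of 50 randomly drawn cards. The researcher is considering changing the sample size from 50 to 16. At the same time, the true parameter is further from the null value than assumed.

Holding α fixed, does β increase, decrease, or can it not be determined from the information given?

Cannot be determined from the information given.

The first change alone would make β increase; the second alone would make β decrease. Which effect dominates depends on the magnitudes, which are not given.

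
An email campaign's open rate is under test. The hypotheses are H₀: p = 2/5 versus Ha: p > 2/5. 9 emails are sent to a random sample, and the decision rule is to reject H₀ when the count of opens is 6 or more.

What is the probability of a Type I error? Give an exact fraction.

194048/1953125

The Type I error probability is α = P(X ≥ 6) computed under H₀, where X ~ Binomial(9, 2/5).
P(X ≥ 6) = Σ_{j=6}^{9} C(9,j)·(2/5)^j·(3/5)^{9-j} = 194048/1953125.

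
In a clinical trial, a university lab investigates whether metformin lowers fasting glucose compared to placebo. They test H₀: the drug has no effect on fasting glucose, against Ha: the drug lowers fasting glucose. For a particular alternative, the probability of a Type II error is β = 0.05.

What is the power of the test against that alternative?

Power = 1 − β = 1 − 0.05 = 0.95.

0.95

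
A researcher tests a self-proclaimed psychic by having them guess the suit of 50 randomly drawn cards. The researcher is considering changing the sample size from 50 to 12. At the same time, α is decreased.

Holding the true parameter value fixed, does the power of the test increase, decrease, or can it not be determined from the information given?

It decreases.

Reducing n widens both sampling distributions, so the test has less ability to distinguish Ha from H₀. A smaller α moves the rejection region further into the tail. With the alternative true, more outcomes now fall outside the rejection region, so failing to reject becomes more likely. Both changes push β in the same direction.
Since power = 1 − β and β increases, power decreases.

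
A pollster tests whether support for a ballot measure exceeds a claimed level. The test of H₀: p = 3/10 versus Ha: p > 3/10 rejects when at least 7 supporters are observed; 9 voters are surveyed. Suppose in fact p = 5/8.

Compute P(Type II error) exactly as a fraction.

β = P(fail to reject H₀ | Ha true) = P(S ≤ 6 | p = 5/8), S ~ Binomial(9, 5/8).
Summing C(9,j)·(5/8)^j·(3/8)^{9-j} for j = 0..6 gives 24101307/33554432.

24101307/33554432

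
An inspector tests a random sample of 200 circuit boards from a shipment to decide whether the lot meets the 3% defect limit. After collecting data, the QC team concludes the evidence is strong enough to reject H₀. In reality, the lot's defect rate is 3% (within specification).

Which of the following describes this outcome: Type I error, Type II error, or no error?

The conventional null hypothesis here is that the lot's defect rate is 3% (within specification).
H₀ was rejected, but H₀ is actually true.
Rejecting a true null hypothesis is a Type I error (false positive).

Type I error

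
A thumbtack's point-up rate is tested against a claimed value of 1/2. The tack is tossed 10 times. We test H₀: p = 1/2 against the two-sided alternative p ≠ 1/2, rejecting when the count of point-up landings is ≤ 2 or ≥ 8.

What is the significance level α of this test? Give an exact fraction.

7/64

The significance level is the null-hypothesis probability of the rejection region {≤2} ∪ {≥8}.
The two tails are symmetric, so α = 2·(1 + 10 + 45)/2^10 = 112/1024 = 7/64.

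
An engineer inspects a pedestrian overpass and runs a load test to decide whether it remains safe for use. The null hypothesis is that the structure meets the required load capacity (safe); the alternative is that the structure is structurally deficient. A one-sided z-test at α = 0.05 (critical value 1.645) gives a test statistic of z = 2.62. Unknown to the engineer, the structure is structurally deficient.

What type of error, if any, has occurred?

Since z = 2.62 > z* = 1.645, H₀ is rejected.
H₀ is false (actually the structure is structurally deficient).
The decision matches the true state — no error.

Neither — the decision is correct.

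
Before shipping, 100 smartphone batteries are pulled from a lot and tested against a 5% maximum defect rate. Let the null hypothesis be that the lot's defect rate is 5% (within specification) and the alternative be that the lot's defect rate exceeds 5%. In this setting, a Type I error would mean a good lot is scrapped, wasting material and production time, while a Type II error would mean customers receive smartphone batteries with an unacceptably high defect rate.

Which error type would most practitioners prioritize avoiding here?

The Type II consequence (customers receive smartphone batteries with an unacceptably high defect rate) is more severe than the Type I consequence (a good lot is scrapped, wasting material and production time).

Type II error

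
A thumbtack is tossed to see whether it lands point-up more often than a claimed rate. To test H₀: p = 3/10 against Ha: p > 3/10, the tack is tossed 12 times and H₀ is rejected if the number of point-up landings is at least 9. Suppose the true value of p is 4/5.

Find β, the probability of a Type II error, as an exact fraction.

10030813/48828125

A Type II error is failing to reject when Ha holds: with p = 4/5, β = P(X ≤ 8).
Adding the binomial probabilities P(X=0)+…+P(X=8) at p = 4/5 gives 10030813/48828125.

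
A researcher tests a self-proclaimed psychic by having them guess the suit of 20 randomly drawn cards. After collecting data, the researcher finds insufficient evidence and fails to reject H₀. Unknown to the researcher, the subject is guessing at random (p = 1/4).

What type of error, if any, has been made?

No error — this is a correct decision.

The conventional null hypothesis here is that the subject is guessing at random (p = 1/4).
The test retained a true H₀ — the decision matches the true state.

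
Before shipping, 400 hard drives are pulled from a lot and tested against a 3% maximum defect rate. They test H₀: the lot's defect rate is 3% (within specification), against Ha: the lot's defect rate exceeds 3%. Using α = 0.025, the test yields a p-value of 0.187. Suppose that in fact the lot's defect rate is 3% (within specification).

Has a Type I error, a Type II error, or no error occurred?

No error (correct decision).

Since p = 0.187 ≥ α = 0.025, H₀ is not rejected.
H₀ is true (actually the lot's defect rate is 3% (within specification)).
The decision matches the true state — no error.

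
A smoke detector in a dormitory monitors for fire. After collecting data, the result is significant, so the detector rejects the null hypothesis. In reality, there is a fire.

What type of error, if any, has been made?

The conventional null hypothesis here is that there is no fire.
The test rejected a false H₀ — the decision matches the true state.

Neither — the decision is correct.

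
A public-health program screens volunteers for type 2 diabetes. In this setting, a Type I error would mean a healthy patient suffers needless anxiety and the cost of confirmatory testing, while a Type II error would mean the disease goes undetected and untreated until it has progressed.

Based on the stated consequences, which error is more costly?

The Type II consequence (the disease goes undetected and untreated until it has progressed) is more severe than the Type I consequence (a healthy patient suffers needless anxiety and the cost of confirmatory testing).

Type II error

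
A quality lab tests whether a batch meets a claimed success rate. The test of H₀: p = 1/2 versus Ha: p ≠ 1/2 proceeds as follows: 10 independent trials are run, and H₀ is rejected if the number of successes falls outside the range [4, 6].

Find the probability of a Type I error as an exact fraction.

11/32

The significance level is the null-hypothesis probability of the rejection region {≤3} ∪ {≥7}.
By symmetry, α = 2·P(Y ≤ 3) = 2·(1 + 10 + 45 + 120)/1024 = 352/1024 = 11/32.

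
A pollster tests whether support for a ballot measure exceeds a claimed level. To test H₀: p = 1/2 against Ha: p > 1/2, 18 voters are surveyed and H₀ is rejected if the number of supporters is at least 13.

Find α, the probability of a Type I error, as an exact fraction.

α = P(reject H₀ | H₀ true) = P(Y ≥ 13 | p = 1/2), with Y ~ Binomial(18, 1/2).
Summing the upper tail: (8568 + 3060 + 816 + 153 + 18 + 1) / 2^18 = 12616/262144 = 1577/32768.

1577/32768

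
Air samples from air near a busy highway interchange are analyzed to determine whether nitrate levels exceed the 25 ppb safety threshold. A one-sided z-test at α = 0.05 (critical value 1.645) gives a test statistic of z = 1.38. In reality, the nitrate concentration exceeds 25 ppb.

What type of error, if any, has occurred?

The conventional null hypothesis is that the nitrate concentration is at or below 25 ppb (safe).
Since z = 1.38 ≤ z* = 1.645, H₀ is not rejected.
H₀ is false (actually the nitrate concentration exceeds 25 ppb).
Failing to reject a false H₀ is a Type II error.

Type II error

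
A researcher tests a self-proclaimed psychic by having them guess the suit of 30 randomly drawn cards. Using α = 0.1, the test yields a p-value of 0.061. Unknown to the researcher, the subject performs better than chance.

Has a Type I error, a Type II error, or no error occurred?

Neither — the decision is correct.

The conventional null hypothesis is that the subject is guessing at random (p = 1/4).
Since p = 0.061 < α = 0.1, H₀ is rejected.
H₀ is false (actually the subject performs better than chance).
The decision matches the true state — no error.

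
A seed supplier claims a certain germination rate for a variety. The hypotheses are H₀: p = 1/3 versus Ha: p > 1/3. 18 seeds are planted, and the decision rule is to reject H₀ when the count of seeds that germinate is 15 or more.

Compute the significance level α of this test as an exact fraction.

Under H₀, Y ~ Binomial(18, 1/3), and α = P(Y ≥ 15).
P(Y ≥ 15) = Σ_{j=15}^{18} C(18,j)·(1/3)^j·(2/3)^{18-j} = 7177/387420489.

7177/387420489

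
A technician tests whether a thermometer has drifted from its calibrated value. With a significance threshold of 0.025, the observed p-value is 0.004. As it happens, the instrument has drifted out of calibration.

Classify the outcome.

The conventional null hypothesis is that the instrument is correctly calibrated.
Since p = 0.004 < α = 0.025, H₀ is rejected.
H₀ is false (actually the instrument has drifted out of calibration).
The decision matches the true state — no error.

No error — this is a correct decision.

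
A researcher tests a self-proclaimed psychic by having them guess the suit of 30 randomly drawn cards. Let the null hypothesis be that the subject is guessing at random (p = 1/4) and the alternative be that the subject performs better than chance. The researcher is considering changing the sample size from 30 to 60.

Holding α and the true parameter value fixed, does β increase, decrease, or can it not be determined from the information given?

More data shrinks sampling variability; the test statistic under Ha concentrates further from the null value, making rejection more likely.

It decreases.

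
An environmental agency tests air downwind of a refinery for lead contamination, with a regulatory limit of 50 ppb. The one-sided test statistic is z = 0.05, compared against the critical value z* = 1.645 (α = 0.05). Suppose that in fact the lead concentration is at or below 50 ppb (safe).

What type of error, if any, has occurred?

No error — this is a correct decision.

The conventional null hypothesis is that the lead concentration is at or below 50 ppb (safe).
Since z = 0.05 ≤ z* = 1.645, H₀ is not rejected.
H₀ is true (actually the lead concentration is at or below 50 ppb (safe)).
The decision matches the true state — no error.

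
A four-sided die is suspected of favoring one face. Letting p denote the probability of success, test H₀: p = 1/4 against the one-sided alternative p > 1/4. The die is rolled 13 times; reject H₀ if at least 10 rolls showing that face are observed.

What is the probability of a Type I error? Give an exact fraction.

529/4194304

The Type I error probability is α = P(S ≥ 10) computed under H₀, where S ~ Binomial(13, 1/4).
Summing C(13,j)(1/4)^j(3/4)^{13−j} for j = 10,…,13 gives 529/4194304.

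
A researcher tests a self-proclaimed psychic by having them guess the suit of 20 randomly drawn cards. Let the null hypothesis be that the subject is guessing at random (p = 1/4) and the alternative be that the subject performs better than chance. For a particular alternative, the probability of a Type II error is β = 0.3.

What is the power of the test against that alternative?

0.7

Power = 1 − β = 1 − 0.3 = 0.7.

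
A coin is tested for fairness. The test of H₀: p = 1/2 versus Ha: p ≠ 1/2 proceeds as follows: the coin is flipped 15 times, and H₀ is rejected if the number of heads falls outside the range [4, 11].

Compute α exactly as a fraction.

9/256

α = P(X ≤ 3 or X ≥ 12 | p = 1/2), X ~ Binomial(15, 1/2).
By symmetry, α = 2·P(X ≤ 3) = 2·(1 + 15 + 105 + 455)/32768 = 1152/32768 = 9/256.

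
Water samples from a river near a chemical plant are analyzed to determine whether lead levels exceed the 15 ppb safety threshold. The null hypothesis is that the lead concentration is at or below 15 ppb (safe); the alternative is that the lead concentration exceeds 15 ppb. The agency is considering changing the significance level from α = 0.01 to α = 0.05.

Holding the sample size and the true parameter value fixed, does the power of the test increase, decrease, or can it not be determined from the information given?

With a larger α the critical value moves toward the center, so more of the Ha sampling distribution lies in the rejection region.
Since power = 1 − β and β decreases, power increases.

It increases.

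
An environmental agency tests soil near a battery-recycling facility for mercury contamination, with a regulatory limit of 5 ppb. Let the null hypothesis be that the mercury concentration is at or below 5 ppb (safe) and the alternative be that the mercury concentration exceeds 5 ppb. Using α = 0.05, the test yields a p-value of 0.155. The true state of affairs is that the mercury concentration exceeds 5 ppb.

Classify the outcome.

Since p = 0.155 ≥ α = 0.05, H₀ is not rejected.
H₀ is false (actually the mercury concentration exceeds 5 ppb).
Failing to reject a false H₀ is a Type II error.

Type II error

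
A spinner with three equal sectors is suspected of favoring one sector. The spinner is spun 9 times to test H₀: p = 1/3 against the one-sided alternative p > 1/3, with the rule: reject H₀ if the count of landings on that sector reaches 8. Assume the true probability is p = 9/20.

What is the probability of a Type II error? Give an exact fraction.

A Type II error is failing to reject when Ha holds: with p = 9/20, β = P(K ≤ 7).
Summing C(9,j)·(9/20)^j·(11/20)^{9-j} for j = 0..7 gives 126837738533/128000000000.

126837738533/128000000000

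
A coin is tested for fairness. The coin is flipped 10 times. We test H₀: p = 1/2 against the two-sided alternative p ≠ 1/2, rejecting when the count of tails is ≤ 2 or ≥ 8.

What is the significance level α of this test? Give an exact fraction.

Under H₀, S ~ Binomial(10, 1/2); α is the probability of landing in either tail, P(S ≤ 2) + P(S ≥ 8).
Each tail has probability (1 + 10 + 45)/1024; doubling gives α = 112/1024 = 7/64.

7/64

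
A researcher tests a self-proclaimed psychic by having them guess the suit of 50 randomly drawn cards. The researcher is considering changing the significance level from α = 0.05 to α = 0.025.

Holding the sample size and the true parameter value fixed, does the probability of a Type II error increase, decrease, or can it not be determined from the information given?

Lowering α raises the bar for rejection; under Ha, the test now fails to reject on outcomes it previously would have rejected.

It increases.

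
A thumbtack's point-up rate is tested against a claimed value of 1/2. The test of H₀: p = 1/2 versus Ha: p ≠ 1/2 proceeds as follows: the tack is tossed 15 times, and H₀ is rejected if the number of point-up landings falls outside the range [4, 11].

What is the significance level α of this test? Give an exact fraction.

The significance level is the null-hypothesis probability of the rejection region {≤3} ∪ {≥12}.
Each tail has probability (1 + 15 + 105 + 455)/32768; doubling gives α = 1152/32768 = 9/256.

9/256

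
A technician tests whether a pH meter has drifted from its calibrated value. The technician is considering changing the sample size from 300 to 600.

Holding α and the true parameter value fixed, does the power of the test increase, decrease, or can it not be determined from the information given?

A larger sample reduces the standard error, pulling the sampling distribution under Ha further from the non-rejection region.
Since power = 1 − β and β decreases, power increases.

It increases.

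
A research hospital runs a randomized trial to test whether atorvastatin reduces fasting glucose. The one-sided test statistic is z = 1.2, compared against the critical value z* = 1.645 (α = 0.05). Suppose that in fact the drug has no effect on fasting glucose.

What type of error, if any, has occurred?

Neither — the decision is correct.

The conventional null hypothesis is that the drug has no effect on fasting glucose.
Since z = 1.2 ≤ z* = 1.645, H₀ is not rejected.
H₀ is true (actually the drug has no effect on fasting glucose).
The decision matches the true state — no error.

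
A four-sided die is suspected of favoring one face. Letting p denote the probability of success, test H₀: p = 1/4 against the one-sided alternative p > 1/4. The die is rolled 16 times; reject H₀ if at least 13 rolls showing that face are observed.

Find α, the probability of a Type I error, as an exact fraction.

16249/4294967296

α = P(reject H₀ | H₀ true) = P(S ≥ 13 | p = 1/4), with S ~ Binomial(16, 1/4).
P(S ≥ 13) = Σ_{j=13}^{16} C(16,j)·(1/4)^j·(3/4)^{16-j} = 16249/4294967296.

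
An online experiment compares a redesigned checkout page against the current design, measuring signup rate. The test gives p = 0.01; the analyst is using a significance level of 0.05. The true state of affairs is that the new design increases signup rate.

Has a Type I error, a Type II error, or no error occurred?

No error (correct decision).

The conventional null hypothesis is that the new design has no effect on signup rate.
Since p = 0.01 < α = 0.05, H₀ is rejected.
H₀ is false (actually the new design increases signup rate).
The decision matches the true state — no error.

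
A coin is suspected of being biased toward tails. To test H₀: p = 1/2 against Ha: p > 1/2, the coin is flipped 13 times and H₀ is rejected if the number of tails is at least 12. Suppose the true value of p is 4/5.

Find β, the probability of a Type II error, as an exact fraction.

Under the alternative p = 4/5, S ~ Binomial(13, 4/5); β is the probability the test does not reject, P(S < 12).
Adding the binomial probabilities P(S=0)+…+P(S=11) at p = 4/5 gives 935490453/1220703125.

935490453/1220703125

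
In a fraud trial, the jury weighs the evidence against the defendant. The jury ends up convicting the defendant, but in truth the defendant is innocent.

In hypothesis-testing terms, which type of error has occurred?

Type I error

The null hypothesis here is that the defendant is innocent.
'Convicting the defendant' corresponds to rejecting H₀.
H₀ was rejected but H₀ is true — a Type I error (false positive).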